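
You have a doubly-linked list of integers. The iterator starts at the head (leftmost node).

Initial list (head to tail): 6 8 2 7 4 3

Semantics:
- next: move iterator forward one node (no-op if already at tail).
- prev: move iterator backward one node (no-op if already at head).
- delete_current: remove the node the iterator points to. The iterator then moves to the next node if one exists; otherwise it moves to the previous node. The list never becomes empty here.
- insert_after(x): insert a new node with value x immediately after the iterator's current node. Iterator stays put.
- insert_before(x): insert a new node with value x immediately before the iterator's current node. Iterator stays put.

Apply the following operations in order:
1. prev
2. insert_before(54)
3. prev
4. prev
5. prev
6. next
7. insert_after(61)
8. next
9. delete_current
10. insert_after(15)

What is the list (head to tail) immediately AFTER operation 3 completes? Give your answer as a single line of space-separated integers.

Answer: 54 6 8 2 7 4 3

Derivation:
After 1 (prev): list=[6, 8, 2, 7, 4, 3] cursor@6
After 2 (insert_before(54)): list=[54, 6, 8, 2, 7, 4, 3] cursor@6
After 3 (prev): list=[54, 6, 8, 2, 7, 4, 3] cursor@54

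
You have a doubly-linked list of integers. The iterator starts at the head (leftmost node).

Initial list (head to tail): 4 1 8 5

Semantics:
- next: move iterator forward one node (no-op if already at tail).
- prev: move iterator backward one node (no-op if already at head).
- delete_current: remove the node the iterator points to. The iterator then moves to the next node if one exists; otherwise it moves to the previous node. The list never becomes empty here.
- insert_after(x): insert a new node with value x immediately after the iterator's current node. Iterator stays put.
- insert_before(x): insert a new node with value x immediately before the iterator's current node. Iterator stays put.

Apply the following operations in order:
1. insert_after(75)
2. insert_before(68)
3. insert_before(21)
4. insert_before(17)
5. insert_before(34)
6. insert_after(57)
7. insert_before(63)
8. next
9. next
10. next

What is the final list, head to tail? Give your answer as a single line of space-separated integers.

Answer: 68 21 17 34 63 4 57 75 1 8 5

Derivation:
After 1 (insert_after(75)): list=[4, 75, 1, 8, 5] cursor@4
After 2 (insert_before(68)): list=[68, 4, 75, 1, 8, 5] cursor@4
After 3 (insert_before(21)): list=[68, 21, 4, 75, 1, 8, 5] cursor@4
After 4 (insert_before(17)): list=[68, 21, 17, 4, 75, 1, 8, 5] cursor@4
After 5 (insert_before(34)): list=[68, 21, 17, 34, 4, 75, 1, 8, 5] cursor@4
After 6 (insert_after(57)): list=[68, 21, 17, 34, 4, 57, 75, 1, 8, 5] cursor@4
After 7 (insert_before(63)): list=[68, 21, 17, 34, 63, 4, 57, 75, 1, 8, 5] cursor@4
After 8 (next): list=[68, 21, 17, 34, 63, 4, 57, 75, 1, 8, 5] cursor@57
After 9 (next): list=[68, 21, 17, 34, 63, 4, 57, 75, 1, 8, 5] cursor@75
After 10 (next): list=[68, 21, 17, 34, 63, 4, 57, 75, 1, 8, 5] cursor@1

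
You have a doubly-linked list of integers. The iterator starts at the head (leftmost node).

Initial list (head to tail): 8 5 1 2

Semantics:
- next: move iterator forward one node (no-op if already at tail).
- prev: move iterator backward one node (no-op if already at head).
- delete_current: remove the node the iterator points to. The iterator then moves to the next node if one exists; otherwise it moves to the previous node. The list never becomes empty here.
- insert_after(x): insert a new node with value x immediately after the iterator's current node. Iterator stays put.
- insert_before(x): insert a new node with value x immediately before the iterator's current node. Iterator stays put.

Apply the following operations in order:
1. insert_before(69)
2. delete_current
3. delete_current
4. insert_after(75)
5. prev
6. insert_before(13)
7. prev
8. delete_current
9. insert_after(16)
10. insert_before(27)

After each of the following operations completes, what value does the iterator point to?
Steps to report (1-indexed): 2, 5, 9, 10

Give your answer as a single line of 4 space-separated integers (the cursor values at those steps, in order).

After 1 (insert_before(69)): list=[69, 8, 5, 1, 2] cursor@8
After 2 (delete_current): list=[69, 5, 1, 2] cursor@5
After 3 (delete_current): list=[69, 1, 2] cursor@1
After 4 (insert_after(75)): list=[69, 1, 75, 2] cursor@1
After 5 (prev): list=[69, 1, 75, 2] cursor@69
After 6 (insert_before(13)): list=[13, 69, 1, 75, 2] cursor@69
After 7 (prev): list=[13, 69, 1, 75, 2] cursor@13
After 8 (delete_current): list=[69, 1, 75, 2] cursor@69
After 9 (insert_after(16)): list=[69, 16, 1, 75, 2] cursor@69
After 10 (insert_before(27)): list=[27, 69, 16, 1, 75, 2] cursor@69

Answer: 5 69 69 69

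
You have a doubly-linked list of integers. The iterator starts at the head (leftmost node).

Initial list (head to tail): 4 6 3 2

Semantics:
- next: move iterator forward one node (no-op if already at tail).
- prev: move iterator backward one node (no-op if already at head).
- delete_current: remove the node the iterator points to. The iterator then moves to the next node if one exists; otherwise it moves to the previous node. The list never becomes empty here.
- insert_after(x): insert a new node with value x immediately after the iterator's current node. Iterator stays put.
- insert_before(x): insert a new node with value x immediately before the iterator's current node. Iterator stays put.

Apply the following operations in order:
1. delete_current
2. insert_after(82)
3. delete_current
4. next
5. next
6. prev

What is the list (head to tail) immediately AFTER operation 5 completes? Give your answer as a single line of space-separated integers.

Answer: 82 3 2

Derivation:
After 1 (delete_current): list=[6, 3, 2] cursor@6
After 2 (insert_after(82)): list=[6, 82, 3, 2] cursor@6
After 3 (delete_current): list=[82, 3, 2] cursor@82
After 4 (next): list=[82, 3, 2] cursor@3
After 5 (next): list=[82, 3, 2] cursor@2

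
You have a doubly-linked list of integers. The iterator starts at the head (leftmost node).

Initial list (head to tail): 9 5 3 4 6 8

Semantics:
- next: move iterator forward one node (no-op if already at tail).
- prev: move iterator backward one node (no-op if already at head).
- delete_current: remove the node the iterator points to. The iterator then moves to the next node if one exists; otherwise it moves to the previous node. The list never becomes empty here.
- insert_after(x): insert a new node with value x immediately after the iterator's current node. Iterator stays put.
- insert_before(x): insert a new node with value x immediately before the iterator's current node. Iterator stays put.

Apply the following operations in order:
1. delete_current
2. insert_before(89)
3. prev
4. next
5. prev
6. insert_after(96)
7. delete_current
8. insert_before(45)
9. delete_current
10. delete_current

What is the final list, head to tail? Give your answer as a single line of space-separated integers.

Answer: 45 3 4 6 8

Derivation:
After 1 (delete_current): list=[5, 3, 4, 6, 8] cursor@5
After 2 (insert_before(89)): list=[89, 5, 3, 4, 6, 8] cursor@5
After 3 (prev): list=[89, 5, 3, 4, 6, 8] cursor@89
After 4 (next): list=[89, 5, 3, 4, 6, 8] cursor@5
After 5 (prev): list=[89, 5, 3, 4, 6, 8] cursor@89
After 6 (insert_after(96)): list=[89, 96, 5, 3, 4, 6, 8] cursor@89
After 7 (delete_current): list=[96, 5, 3, 4, 6, 8] cursor@96
After 8 (insert_before(45)): list=[45, 96, 5, 3, 4, 6, 8] cursor@96
After 9 (delete_current): list=[45, 5, 3, 4, 6, 8] cursor@5
After 10 (delete_current): list=[45, 3, 4, 6, 8] cursor@3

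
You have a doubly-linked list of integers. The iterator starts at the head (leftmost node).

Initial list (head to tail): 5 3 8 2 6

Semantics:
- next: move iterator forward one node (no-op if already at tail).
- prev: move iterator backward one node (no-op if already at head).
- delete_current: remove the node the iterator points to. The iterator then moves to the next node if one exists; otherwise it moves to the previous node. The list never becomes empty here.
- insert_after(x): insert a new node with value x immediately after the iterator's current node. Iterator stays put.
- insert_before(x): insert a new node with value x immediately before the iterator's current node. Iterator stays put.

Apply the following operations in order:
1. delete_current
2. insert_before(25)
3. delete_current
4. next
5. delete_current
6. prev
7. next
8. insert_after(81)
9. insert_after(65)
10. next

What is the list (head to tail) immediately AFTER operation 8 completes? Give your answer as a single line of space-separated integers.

Answer: 25 8 6 81

Derivation:
After 1 (delete_current): list=[3, 8, 2, 6] cursor@3
After 2 (insert_before(25)): list=[25, 3, 8, 2, 6] cursor@3
After 3 (delete_current): list=[25, 8, 2, 6] cursor@8
After 4 (next): list=[25, 8, 2, 6] cursor@2
After 5 (delete_current): list=[25, 8, 6] cursor@6
After 6 (prev): list=[25, 8, 6] cursor@8
After 7 (next): list=[25, 8, 6] cursor@6
After 8 (insert_after(81)): list=[25, 8, 6, 81] cursor@6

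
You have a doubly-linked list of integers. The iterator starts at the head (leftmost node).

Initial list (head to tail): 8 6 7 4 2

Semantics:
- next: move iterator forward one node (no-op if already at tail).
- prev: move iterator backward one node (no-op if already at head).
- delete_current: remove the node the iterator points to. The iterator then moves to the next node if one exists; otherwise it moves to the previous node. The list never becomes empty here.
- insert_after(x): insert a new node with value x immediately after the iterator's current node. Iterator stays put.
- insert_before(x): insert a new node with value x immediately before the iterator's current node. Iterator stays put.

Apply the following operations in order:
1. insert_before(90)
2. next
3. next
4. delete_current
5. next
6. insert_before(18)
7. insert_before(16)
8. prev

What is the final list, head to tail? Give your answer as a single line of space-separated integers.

Answer: 90 8 6 4 18 16 2

Derivation:
After 1 (insert_before(90)): list=[90, 8, 6, 7, 4, 2] cursor@8
After 2 (next): list=[90, 8, 6, 7, 4, 2] cursor@6
After 3 (next): list=[90, 8, 6, 7, 4, 2] cursor@7
After 4 (delete_current): list=[90, 8, 6, 4, 2] cursor@4
After 5 (next): list=[90, 8, 6, 4, 2] cursor@2
After 6 (insert_before(18)): list=[90, 8, 6, 4, 18, 2] cursor@2
After 7 (insert_before(16)): list=[90, 8, 6, 4, 18, 16, 2] cursor@2
After 8 (prev): list=[90, 8, 6, 4, 18, 16, 2] cursor@16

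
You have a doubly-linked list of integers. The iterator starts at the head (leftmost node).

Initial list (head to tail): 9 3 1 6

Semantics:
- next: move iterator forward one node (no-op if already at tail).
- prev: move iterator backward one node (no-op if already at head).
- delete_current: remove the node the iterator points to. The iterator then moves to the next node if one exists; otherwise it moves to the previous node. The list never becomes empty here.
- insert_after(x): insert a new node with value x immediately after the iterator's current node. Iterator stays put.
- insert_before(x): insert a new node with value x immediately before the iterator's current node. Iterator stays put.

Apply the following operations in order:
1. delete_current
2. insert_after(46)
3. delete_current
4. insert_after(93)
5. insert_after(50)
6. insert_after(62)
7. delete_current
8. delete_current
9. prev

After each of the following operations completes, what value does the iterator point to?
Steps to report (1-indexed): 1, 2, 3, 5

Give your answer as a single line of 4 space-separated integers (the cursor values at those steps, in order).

Answer: 3 3 46 46

Derivation:
After 1 (delete_current): list=[3, 1, 6] cursor@3
After 2 (insert_after(46)): list=[3, 46, 1, 6] cursor@3
After 3 (delete_current): list=[46, 1, 6] cursor@46
After 4 (insert_after(93)): list=[46, 93, 1, 6] cursor@46
After 5 (insert_after(50)): list=[46, 50, 93, 1, 6] cursor@46
After 6 (insert_after(62)): list=[46, 62, 50, 93, 1, 6] cursor@46
After 7 (delete_current): list=[62, 50, 93, 1, 6] cursor@62
After 8 (delete_current): list=[50, 93, 1, 6] cursor@50
After 9 (prev): list=[50, 93, 1, 6] cursor@50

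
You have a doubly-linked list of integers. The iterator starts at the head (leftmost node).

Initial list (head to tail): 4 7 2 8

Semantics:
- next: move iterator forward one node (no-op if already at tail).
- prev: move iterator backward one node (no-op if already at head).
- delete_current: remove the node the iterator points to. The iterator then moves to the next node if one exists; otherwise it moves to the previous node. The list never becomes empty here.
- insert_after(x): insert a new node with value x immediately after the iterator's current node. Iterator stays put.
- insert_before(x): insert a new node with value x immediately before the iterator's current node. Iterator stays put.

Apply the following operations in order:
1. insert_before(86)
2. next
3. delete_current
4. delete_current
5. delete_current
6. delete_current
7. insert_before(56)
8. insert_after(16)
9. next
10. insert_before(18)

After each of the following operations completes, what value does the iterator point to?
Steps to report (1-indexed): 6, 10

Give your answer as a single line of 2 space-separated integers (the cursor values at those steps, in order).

Answer: 86 16

Derivation:
After 1 (insert_before(86)): list=[86, 4, 7, 2, 8] cursor@4
After 2 (next): list=[86, 4, 7, 2, 8] cursor@7
After 3 (delete_current): list=[86, 4, 2, 8] cursor@2
After 4 (delete_current): list=[86, 4, 8] cursor@8
After 5 (delete_current): list=[86, 4] cursor@4
After 6 (delete_current): list=[86] cursor@86
After 7 (insert_before(56)): list=[56, 86] cursor@86
After 8 (insert_after(16)): list=[56, 86, 16] cursor@86
After 9 (next): list=[56, 86, 16] cursor@16
After 10 (insert_before(18)): list=[56, 86, 18, 16] cursor@16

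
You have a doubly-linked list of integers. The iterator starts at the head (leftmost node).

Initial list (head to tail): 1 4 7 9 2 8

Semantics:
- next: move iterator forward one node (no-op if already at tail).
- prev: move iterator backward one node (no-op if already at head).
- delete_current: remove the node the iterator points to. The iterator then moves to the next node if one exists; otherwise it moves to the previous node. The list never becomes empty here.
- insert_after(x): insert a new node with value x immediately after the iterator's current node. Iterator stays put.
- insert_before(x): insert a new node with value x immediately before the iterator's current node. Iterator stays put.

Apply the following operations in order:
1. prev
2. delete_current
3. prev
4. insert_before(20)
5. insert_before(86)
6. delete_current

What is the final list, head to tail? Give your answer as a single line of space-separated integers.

After 1 (prev): list=[1, 4, 7, 9, 2, 8] cursor@1
After 2 (delete_current): list=[4, 7, 9, 2, 8] cursor@4
After 3 (prev): list=[4, 7, 9, 2, 8] cursor@4
After 4 (insert_before(20)): list=[20, 4, 7, 9, 2, 8] cursor@4
After 5 (insert_before(86)): list=[20, 86, 4, 7, 9, 2, 8] cursor@4
After 6 (delete_current): list=[20, 86, 7, 9, 2, 8] cursor@7

Answer: 20 86 7 9 2 8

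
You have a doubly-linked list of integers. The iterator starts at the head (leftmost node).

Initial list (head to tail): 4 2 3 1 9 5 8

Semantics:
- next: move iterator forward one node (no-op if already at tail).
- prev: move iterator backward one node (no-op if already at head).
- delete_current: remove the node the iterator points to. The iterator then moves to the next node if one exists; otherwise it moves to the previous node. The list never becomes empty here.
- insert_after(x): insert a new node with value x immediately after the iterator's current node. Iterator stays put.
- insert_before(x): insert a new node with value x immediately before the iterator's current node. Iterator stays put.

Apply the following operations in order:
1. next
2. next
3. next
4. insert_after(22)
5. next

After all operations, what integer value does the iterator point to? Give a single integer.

Answer: 22

Derivation:
After 1 (next): list=[4, 2, 3, 1, 9, 5, 8] cursor@2
After 2 (next): list=[4, 2, 3, 1, 9, 5, 8] cursor@3
After 3 (next): list=[4, 2, 3, 1, 9, 5, 8] cursor@1
After 4 (insert_after(22)): list=[4, 2, 3, 1, 22, 9, 5, 8] cursor@1
After 5 (next): list=[4, 2, 3, 1, 22, 9, 5, 8] cursor@22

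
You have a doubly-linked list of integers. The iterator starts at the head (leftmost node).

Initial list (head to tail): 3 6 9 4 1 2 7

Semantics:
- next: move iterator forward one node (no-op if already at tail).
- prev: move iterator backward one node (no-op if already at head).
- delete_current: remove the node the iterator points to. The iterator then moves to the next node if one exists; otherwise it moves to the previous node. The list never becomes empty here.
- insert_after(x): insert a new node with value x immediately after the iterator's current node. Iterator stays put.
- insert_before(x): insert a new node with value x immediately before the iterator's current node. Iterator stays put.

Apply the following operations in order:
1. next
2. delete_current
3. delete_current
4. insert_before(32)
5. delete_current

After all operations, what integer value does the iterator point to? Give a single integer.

Answer: 1

Derivation:
After 1 (next): list=[3, 6, 9, 4, 1, 2, 7] cursor@6
After 2 (delete_current): list=[3, 9, 4, 1, 2, 7] cursor@9
After 3 (delete_current): list=[3, 4, 1, 2, 7] cursor@4
After 4 (insert_before(32)): list=[3, 32, 4, 1, 2, 7] cursor@4
After 5 (delete_current): list=[3, 32, 1, 2, 7] cursor@1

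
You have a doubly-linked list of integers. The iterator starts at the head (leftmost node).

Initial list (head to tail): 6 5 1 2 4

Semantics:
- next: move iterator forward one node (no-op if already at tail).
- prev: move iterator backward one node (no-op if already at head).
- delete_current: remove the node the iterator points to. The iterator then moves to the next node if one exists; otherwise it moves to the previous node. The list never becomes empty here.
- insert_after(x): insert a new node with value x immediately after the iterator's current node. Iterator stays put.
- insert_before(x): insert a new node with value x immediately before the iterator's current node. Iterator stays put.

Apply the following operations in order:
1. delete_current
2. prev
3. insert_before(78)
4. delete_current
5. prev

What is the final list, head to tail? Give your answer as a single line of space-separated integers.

Answer: 78 1 2 4

Derivation:
After 1 (delete_current): list=[5, 1, 2, 4] cursor@5
After 2 (prev): list=[5, 1, 2, 4] cursor@5
After 3 (insert_before(78)): list=[78, 5, 1, 2, 4] cursor@5
After 4 (delete_current): list=[78, 1, 2, 4] cursor@1
After 5 (prev): list=[78, 1, 2, 4] cursor@78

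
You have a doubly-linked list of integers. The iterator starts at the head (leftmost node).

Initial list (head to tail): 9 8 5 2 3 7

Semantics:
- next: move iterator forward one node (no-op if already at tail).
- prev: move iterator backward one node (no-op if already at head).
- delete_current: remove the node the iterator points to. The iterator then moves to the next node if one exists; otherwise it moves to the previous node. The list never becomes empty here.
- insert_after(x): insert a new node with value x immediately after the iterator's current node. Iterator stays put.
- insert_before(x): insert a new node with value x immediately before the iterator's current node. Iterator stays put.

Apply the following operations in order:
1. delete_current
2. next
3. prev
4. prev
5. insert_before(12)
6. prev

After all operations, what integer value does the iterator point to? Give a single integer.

Answer: 12

Derivation:
After 1 (delete_current): list=[8, 5, 2, 3, 7] cursor@8
After 2 (next): list=[8, 5, 2, 3, 7] cursor@5
After 3 (prev): list=[8, 5, 2, 3, 7] cursor@8
After 4 (prev): list=[8, 5, 2, 3, 7] cursor@8
After 5 (insert_before(12)): list=[12, 8, 5, 2, 3, 7] cursor@8
After 6 (prev): list=[12, 8, 5, 2, 3, 7] cursor@12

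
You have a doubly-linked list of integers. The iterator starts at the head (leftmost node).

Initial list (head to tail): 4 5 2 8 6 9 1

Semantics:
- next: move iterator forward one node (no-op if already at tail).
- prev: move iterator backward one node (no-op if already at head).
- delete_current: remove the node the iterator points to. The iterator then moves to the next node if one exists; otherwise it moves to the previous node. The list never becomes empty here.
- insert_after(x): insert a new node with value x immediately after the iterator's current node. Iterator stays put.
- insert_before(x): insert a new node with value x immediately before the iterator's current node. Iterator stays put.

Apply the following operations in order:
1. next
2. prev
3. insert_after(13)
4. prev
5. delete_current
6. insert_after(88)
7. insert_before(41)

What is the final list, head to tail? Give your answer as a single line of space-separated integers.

Answer: 41 13 88 5 2 8 6 9 1

Derivation:
After 1 (next): list=[4, 5, 2, 8, 6, 9, 1] cursor@5
After 2 (prev): list=[4, 5, 2, 8, 6, 9, 1] cursor@4
After 3 (insert_after(13)): list=[4, 13, 5, 2, 8, 6, 9, 1] cursor@4
After 4 (prev): list=[4, 13, 5, 2, 8, 6, 9, 1] cursor@4
After 5 (delete_current): list=[13, 5, 2, 8, 6, 9, 1] cursor@13
After 6 (insert_after(88)): list=[13, 88, 5, 2, 8, 6, 9, 1] cursor@13
After 7 (insert_before(41)): list=[41, 13, 88, 5, 2, 8, 6, 9, 1] cursor@13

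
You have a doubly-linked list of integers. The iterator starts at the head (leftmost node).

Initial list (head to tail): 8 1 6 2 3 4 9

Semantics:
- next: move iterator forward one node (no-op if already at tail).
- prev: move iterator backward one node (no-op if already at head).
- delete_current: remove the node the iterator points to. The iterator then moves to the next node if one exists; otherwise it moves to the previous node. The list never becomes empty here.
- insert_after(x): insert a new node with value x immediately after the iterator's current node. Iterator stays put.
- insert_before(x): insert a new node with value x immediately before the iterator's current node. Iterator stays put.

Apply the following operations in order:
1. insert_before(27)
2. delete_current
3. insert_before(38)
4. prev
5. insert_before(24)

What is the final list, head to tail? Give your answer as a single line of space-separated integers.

After 1 (insert_before(27)): list=[27, 8, 1, 6, 2, 3, 4, 9] cursor@8
After 2 (delete_current): list=[27, 1, 6, 2, 3, 4, 9] cursor@1
After 3 (insert_before(38)): list=[27, 38, 1, 6, 2, 3, 4, 9] cursor@1
After 4 (prev): list=[27, 38, 1, 6, 2, 3, 4, 9] cursor@38
After 5 (insert_before(24)): list=[27, 24, 38, 1, 6, 2, 3, 4, 9] cursor@38

Answer: 27 24 38 1 6 2 3 4 9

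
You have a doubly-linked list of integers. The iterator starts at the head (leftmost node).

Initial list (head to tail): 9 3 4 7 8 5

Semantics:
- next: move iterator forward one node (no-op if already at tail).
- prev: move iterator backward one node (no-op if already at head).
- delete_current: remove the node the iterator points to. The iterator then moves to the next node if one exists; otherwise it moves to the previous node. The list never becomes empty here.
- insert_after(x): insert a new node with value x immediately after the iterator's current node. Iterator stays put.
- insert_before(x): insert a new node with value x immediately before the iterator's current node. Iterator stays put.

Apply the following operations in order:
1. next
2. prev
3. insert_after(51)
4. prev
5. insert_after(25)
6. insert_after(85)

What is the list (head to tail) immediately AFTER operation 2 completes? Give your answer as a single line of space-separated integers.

Answer: 9 3 4 7 8 5

Derivation:
After 1 (next): list=[9, 3, 4, 7, 8, 5] cursor@3
After 2 (prev): list=[9, 3, 4, 7, 8, 5] cursor@9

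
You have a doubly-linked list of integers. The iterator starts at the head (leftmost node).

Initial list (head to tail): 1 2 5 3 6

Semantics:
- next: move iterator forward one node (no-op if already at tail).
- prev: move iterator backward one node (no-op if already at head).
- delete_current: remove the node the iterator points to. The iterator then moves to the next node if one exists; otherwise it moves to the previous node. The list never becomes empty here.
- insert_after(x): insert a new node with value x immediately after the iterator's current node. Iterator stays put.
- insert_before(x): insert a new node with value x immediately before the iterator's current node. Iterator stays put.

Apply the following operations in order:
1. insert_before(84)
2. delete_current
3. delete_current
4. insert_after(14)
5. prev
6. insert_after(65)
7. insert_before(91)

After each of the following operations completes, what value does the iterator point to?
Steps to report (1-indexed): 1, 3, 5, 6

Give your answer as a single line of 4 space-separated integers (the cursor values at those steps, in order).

Answer: 1 5 84 84

Derivation:
After 1 (insert_before(84)): list=[84, 1, 2, 5, 3, 6] cursor@1
After 2 (delete_current): list=[84, 2, 5, 3, 6] cursor@2
After 3 (delete_current): list=[84, 5, 3, 6] cursor@5
After 4 (insert_after(14)): list=[84, 5, 14, 3, 6] cursor@5
After 5 (prev): list=[84, 5, 14, 3, 6] cursor@84
After 6 (insert_after(65)): list=[84, 65, 5, 14, 3, 6] cursor@84
After 7 (insert_before(91)): list=[91, 84, 65, 5, 14, 3, 6] cursor@84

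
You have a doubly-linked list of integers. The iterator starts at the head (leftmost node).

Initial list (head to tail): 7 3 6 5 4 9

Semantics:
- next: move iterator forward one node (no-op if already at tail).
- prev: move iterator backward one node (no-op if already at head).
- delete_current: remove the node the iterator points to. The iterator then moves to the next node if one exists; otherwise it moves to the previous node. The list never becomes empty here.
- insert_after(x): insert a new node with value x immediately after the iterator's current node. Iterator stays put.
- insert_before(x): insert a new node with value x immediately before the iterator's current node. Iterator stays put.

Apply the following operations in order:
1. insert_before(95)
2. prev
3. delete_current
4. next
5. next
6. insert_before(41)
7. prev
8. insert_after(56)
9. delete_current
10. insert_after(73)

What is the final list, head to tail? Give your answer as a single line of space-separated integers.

Answer: 7 3 56 73 6 5 4 9

Derivation:
After 1 (insert_before(95)): list=[95, 7, 3, 6, 5, 4, 9] cursor@7
After 2 (prev): list=[95, 7, 3, 6, 5, 4, 9] cursor@95
After 3 (delete_current): list=[7, 3, 6, 5, 4, 9] cursor@7
After 4 (next): list=[7, 3, 6, 5, 4, 9] cursor@3
After 5 (next): list=[7, 3, 6, 5, 4, 9] cursor@6
After 6 (insert_before(41)): list=[7, 3, 41, 6, 5, 4, 9] cursor@6
After 7 (prev): list=[7, 3, 41, 6, 5, 4, 9] cursor@41
After 8 (insert_after(56)): list=[7, 3, 41, 56, 6, 5, 4, 9] cursor@41
After 9 (delete_current): list=[7, 3, 56, 6, 5, 4, 9] cursor@56
After 10 (insert_after(73)): list=[7, 3, 56, 73, 6, 5, 4, 9] cursor@56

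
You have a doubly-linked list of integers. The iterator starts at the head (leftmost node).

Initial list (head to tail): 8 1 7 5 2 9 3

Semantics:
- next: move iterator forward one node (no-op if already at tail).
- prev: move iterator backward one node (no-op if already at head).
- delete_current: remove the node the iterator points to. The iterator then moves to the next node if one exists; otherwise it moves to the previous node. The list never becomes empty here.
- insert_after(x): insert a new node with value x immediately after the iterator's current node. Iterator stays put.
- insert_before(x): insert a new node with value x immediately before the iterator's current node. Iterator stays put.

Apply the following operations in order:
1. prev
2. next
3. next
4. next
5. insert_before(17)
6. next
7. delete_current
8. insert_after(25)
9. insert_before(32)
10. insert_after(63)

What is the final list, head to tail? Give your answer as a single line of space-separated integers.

Answer: 8 1 7 17 5 32 9 63 25 3

Derivation:
After 1 (prev): list=[8, 1, 7, 5, 2, 9, 3] cursor@8
After 2 (next): list=[8, 1, 7, 5, 2, 9, 3] cursor@1
After 3 (next): list=[8, 1, 7, 5, 2, 9, 3] cursor@7
After 4 (next): list=[8, 1, 7, 5, 2, 9, 3] cursor@5
After 5 (insert_before(17)): list=[8, 1, 7, 17, 5, 2, 9, 3] cursor@5
After 6 (next): list=[8, 1, 7, 17, 5, 2, 9, 3] cursor@2
After 7 (delete_current): list=[8, 1, 7, 17, 5, 9, 3] cursor@9
After 8 (insert_after(25)): list=[8, 1, 7, 17, 5, 9, 25, 3] cursor@9
After 9 (insert_before(32)): list=[8, 1, 7, 17, 5, 32, 9, 25, 3] cursor@9
After 10 (insert_after(63)): list=[8, 1, 7, 17, 5, 32, 9, 63, 25, 3] cursor@9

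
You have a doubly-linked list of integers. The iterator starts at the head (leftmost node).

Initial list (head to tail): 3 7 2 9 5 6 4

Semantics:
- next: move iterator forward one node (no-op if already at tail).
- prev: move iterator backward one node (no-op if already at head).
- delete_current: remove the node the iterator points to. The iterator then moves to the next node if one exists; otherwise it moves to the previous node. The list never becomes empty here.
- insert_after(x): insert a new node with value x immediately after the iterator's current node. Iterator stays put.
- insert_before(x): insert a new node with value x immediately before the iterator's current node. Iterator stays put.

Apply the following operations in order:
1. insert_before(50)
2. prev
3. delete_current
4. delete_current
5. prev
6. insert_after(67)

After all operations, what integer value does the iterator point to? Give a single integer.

Answer: 7

Derivation:
After 1 (insert_before(50)): list=[50, 3, 7, 2, 9, 5, 6, 4] cursor@3
After 2 (prev): list=[50, 3, 7, 2, 9, 5, 6, 4] cursor@50
After 3 (delete_current): list=[3, 7, 2, 9, 5, 6, 4] cursor@3
After 4 (delete_current): list=[7, 2, 9, 5, 6, 4] cursor@7
After 5 (prev): list=[7, 2, 9, 5, 6, 4] cursor@7
After 6 (insert_after(67)): list=[7, 67, 2, 9, 5, 6, 4] cursor@7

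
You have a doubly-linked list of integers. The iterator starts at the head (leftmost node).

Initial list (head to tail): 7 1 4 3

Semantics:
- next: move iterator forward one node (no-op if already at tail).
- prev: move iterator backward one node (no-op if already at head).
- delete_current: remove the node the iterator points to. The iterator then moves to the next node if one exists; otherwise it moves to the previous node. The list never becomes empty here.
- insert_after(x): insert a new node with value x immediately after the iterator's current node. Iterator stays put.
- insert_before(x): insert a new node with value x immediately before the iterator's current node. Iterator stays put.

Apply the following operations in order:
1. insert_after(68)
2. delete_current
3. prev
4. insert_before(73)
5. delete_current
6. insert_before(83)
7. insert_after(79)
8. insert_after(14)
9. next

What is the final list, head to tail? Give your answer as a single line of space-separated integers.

After 1 (insert_after(68)): list=[7, 68, 1, 4, 3] cursor@7
After 2 (delete_current): list=[68, 1, 4, 3] cursor@68
After 3 (prev): list=[68, 1, 4, 3] cursor@68
After 4 (insert_before(73)): list=[73, 68, 1, 4, 3] cursor@68
After 5 (delete_current): list=[73, 1, 4, 3] cursor@1
After 6 (insert_before(83)): list=[73, 83, 1, 4, 3] cursor@1
After 7 (insert_after(79)): list=[73, 83, 1, 79, 4, 3] cursor@1
After 8 (insert_after(14)): list=[73, 83, 1, 14, 79, 4, 3] cursor@1
After 9 (next): list=[73, 83, 1, 14, 79, 4, 3] cursor@14

Answer: 73 83 1 14 79 4 3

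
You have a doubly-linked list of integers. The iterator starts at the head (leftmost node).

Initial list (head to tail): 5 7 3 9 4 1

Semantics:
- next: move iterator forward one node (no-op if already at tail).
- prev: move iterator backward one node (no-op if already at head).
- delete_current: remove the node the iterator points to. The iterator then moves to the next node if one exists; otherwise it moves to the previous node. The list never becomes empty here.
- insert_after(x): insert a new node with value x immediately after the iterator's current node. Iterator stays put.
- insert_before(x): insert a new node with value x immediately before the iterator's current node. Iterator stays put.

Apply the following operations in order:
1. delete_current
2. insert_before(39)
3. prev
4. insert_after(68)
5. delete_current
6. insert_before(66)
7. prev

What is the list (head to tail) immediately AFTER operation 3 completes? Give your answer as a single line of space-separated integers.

After 1 (delete_current): list=[7, 3, 9, 4, 1] cursor@7
After 2 (insert_before(39)): list=[39, 7, 3, 9, 4, 1] cursor@7
After 3 (prev): list=[39, 7, 3, 9, 4, 1] cursor@39

Answer: 39 7 3 9 4 1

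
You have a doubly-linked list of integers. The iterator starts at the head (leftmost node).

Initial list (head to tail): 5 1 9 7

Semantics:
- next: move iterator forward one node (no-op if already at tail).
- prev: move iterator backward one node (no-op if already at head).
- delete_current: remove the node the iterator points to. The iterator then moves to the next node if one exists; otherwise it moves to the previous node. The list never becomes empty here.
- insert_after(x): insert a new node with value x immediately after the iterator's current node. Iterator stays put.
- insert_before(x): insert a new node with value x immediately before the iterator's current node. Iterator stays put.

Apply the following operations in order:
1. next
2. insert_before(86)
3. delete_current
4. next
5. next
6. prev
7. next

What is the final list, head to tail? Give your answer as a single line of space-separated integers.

Answer: 5 86 9 7

Derivation:
After 1 (next): list=[5, 1, 9, 7] cursor@1
After 2 (insert_before(86)): list=[5, 86, 1, 9, 7] cursor@1
After 3 (delete_current): list=[5, 86, 9, 7] cursor@9
After 4 (next): list=[5, 86, 9, 7] cursor@7
After 5 (next): list=[5, 86, 9, 7] cursor@7
After 6 (prev): list=[5, 86, 9, 7] cursor@9
After 7 (next): list=[5, 86, 9, 7] cursor@7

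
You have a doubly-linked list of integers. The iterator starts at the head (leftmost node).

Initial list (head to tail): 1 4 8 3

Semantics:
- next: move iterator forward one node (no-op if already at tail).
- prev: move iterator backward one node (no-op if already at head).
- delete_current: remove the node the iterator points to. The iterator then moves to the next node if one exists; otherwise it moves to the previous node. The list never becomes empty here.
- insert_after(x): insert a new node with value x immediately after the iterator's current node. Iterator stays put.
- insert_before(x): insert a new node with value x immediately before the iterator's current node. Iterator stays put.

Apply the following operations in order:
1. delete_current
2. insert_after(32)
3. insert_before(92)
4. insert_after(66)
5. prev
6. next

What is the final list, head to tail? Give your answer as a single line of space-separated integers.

Answer: 92 4 66 32 8 3

Derivation:
After 1 (delete_current): list=[4, 8, 3] cursor@4
After 2 (insert_after(32)): list=[4, 32, 8, 3] cursor@4
After 3 (insert_before(92)): list=[92, 4, 32, 8, 3] cursor@4
After 4 (insert_after(66)): list=[92, 4, 66, 32, 8, 3] cursor@4
After 5 (prev): list=[92, 4, 66, 32, 8, 3] cursor@92
After 6 (next): list=[92, 4, 66, 32, 8, 3] cursor@4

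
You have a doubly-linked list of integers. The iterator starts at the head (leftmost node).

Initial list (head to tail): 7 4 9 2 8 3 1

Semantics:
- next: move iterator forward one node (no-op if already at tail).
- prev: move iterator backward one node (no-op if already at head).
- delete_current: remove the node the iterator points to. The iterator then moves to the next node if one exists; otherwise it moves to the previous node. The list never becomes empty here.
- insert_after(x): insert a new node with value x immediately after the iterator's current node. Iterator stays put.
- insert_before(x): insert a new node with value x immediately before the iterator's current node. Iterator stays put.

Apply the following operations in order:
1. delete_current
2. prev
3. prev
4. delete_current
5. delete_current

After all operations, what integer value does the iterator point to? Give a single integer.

After 1 (delete_current): list=[4, 9, 2, 8, 3, 1] cursor@4
After 2 (prev): list=[4, 9, 2, 8, 3, 1] cursor@4
After 3 (prev): list=[4, 9, 2, 8, 3, 1] cursor@4
After 4 (delete_current): list=[9, 2, 8, 3, 1] cursor@9
After 5 (delete_current): list=[2, 8, 3, 1] cursor@2

Answer: 2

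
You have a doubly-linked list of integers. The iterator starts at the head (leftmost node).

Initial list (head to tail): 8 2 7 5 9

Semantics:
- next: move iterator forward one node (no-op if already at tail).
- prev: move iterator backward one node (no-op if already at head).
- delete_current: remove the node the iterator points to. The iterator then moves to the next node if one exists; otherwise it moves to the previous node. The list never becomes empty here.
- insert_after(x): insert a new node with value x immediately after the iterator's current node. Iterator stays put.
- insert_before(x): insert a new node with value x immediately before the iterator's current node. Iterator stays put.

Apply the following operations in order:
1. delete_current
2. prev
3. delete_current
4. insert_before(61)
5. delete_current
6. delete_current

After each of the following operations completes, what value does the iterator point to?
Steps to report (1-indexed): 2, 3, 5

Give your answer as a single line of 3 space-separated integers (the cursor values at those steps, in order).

After 1 (delete_current): list=[2, 7, 5, 9] cursor@2
After 2 (prev): list=[2, 7, 5, 9] cursor@2
After 3 (delete_current): list=[7, 5, 9] cursor@7
After 4 (insert_before(61)): list=[61, 7, 5, 9] cursor@7
After 5 (delete_current): list=[61, 5, 9] cursor@5
After 6 (delete_current): list=[61, 9] cursor@9

Answer: 2 7 5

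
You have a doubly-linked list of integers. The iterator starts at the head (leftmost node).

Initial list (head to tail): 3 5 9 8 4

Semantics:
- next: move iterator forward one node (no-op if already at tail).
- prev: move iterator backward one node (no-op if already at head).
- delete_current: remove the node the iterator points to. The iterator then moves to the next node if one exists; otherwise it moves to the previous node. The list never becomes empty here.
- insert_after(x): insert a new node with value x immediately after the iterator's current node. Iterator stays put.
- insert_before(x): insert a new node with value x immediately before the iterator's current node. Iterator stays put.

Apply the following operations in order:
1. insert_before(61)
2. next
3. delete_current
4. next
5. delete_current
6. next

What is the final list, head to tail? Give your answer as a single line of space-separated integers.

Answer: 61 3 9 4

Derivation:
After 1 (insert_before(61)): list=[61, 3, 5, 9, 8, 4] cursor@3
After 2 (next): list=[61, 3, 5, 9, 8, 4] cursor@5
After 3 (delete_current): list=[61, 3, 9, 8, 4] cursor@9
After 4 (next): list=[61, 3, 9, 8, 4] cursor@8
After 5 (delete_current): list=[61, 3, 9, 4] cursor@4
After 6 (next): list=[61, 3, 9, 4] cursor@4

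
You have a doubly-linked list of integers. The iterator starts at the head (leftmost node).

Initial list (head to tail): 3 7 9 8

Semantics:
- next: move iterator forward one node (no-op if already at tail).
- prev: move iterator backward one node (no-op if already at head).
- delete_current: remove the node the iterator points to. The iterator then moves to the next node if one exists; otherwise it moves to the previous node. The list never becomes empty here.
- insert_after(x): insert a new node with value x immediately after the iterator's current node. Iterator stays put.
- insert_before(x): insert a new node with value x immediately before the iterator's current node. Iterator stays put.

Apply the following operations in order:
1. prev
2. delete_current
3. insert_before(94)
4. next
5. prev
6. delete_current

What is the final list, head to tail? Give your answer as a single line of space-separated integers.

After 1 (prev): list=[3, 7, 9, 8] cursor@3
After 2 (delete_current): list=[7, 9, 8] cursor@7
After 3 (insert_before(94)): list=[94, 7, 9, 8] cursor@7
After 4 (next): list=[94, 7, 9, 8] cursor@9
After 5 (prev): list=[94, 7, 9, 8] cursor@7
After 6 (delete_current): list=[94, 9, 8] cursor@9

Answer: 94 9 8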